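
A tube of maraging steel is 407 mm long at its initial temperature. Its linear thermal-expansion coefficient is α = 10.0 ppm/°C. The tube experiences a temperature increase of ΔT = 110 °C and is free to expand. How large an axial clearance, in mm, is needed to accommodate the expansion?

ΔL = α·L₀·ΔT = 10.0×10⁻⁶ × 407 mm × 110.0 K = 0.448 mm.

0.448 mm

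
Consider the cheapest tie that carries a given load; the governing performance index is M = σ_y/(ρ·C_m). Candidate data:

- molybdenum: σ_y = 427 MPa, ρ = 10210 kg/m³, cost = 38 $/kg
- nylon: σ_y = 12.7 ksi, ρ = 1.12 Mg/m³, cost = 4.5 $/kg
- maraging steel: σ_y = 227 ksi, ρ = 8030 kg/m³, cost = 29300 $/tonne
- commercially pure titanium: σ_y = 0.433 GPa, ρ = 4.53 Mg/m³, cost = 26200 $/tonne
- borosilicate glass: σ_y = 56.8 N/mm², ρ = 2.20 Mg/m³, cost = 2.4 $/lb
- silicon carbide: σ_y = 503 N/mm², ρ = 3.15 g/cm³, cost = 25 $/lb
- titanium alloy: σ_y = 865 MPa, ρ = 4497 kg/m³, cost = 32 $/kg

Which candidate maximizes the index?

nylon

In SI units:
  molybdenum: σ_y = 427.0 MPa, ρ = 10210 kg/m³, cost = 38.00 $/kg
  nylon: σ_y = 87.56 MPa, ρ = 1120 kg/m³, cost = 4.500 $/kg
  maraging steel: σ_y = 1565 MPa, ρ = 8030 kg/m³, cost = 29.30 $/kg
  commercially pure titanium: σ_y = 433.0 MPa, ρ = 4530 kg/m³, cost = 26.20 $/kg
  borosilicate glass: σ_y = 56.80 MPa, ρ = 2200 kg/m³, cost = 5.291 $/kg
  silicon carbide: σ_y = 503.0 MPa, ρ = 3150 kg/m³, cost = 55.11 $/kg
  titanium alloy: σ_y = 865.0 MPa, ρ = 4497 kg/m³, cost = 32.00 $/kg
  nylon: M = 17.4 kN·m per $
  maraging steel: M = 6.65 kN·m per $
  titanium alloy: M = 6.01 kN·m per $
  borosilicate glass: M = 4.88 kN·m per $
  commercially pure titanium: M = 3.65 kN·m per $
  silicon carbide: M = 2.90 kN·m per $
  molybdenum: M = 1.10 kN·m per $
The maximum is for nylon.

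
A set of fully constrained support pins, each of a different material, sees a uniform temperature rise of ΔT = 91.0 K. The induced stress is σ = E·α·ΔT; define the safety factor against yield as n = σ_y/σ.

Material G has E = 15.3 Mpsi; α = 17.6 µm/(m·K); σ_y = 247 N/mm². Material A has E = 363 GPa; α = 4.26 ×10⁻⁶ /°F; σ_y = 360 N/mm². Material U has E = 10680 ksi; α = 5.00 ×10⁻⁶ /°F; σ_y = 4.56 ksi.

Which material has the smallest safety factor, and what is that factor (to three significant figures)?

material U, n = 0.521

Per material, after unit conversion:
  material G: E = 105.5, α = 17.6, σ_y = 247.0 → σ = 169 MPa, n = 1.46
  material A: E = 363.0, α = 7.67, σ_y = 360.0 → σ = 253 MPa, n = 1.42
  material U: E = 73.64, α = 9.00, σ_y = 31.44 → σ = 60.3 MPa, n = 0.521
Material U has the lowest safety factor, n = 0.521.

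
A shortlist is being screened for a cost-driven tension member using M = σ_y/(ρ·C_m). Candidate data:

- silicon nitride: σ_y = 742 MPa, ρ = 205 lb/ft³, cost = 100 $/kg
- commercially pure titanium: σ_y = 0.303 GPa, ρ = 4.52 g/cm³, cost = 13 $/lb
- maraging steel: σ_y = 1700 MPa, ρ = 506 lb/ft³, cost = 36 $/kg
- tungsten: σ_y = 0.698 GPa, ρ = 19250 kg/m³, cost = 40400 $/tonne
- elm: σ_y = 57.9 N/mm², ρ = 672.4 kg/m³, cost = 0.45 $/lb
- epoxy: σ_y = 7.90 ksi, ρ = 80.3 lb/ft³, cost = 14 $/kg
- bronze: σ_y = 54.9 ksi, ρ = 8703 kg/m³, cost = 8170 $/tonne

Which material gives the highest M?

elm

Putting every candidate on a common basis:
  silicon nitride: σ_y = 742.0 MPa, ρ = 3284 kg/m³, cost = 100.0 $/kg
  commercially pure titanium: σ_y = 303.0 MPa, ρ = 4520 kg/m³, cost = 28.66 $/kg
  maraging steel: σ_y = 1700 MPa, ρ = 8105 kg/m³, cost = 36.00 $/kg
  tungsten: σ_y = 698.0 MPa, ρ = 19250 kg/m³, cost = 40.40 $/kg
  elm: σ_y = 57.90 MPa, ρ = 672.4 kg/m³, cost = 0.9921 $/kg
  epoxy: σ_y = 54.47 MPa, ρ = 1286 kg/m³, cost = 14.00 $/kg
  bronze: σ_y = 378.5 MPa, ρ = 8703 kg/m³, cost = 8.170 $/kg
  elm: M = 86.8 kN·m per $
  maraging steel: M = 5.83 kN·m per $
  bronze: M = 5.32 kN·m per $
  epoxy: M = 3.02 kN·m per $
  commercially pure titanium: M = 2.34 kN·m per $
  silicon nitride: M = 2.26 kN·m per $
  tungsten: M = 0.898 kN·m per $
Highest index: elm.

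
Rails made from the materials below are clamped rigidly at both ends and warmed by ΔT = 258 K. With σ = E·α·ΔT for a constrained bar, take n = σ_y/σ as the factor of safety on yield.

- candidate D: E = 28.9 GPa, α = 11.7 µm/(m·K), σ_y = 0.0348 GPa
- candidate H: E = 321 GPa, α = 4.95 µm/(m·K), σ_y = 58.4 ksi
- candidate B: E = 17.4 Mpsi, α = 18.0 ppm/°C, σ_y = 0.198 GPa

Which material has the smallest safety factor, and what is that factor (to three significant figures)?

In consistent units (E in GPa, α in ×10⁻⁶/K, σ_y in MPa):
  candidate D: E = 28.90, α = 11.7, σ_y = 34.80 → σ = 87.2 MPa, n = 0.399
  candidate H: E = 321.0, α = 4.95, σ_y = 402.7 → σ = 410 MPa, n = 0.982
  candidate B: E = 120.0, α = 18.0, σ_y = 198.0 → σ = 557 MPa, n = 0.355
The minimum is candidate B at n = 0.355.

candidate B, n = 0.355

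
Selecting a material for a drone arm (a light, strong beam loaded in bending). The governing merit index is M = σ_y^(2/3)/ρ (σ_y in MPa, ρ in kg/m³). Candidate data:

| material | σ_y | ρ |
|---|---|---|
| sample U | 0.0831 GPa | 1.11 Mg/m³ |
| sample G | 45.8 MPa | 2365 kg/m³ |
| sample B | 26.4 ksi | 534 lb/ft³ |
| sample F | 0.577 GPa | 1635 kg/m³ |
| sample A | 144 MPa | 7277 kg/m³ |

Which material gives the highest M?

sample F

Normalizing units and computing the index:
  sample U: σ_y = 83.10 MPa, ρ = 1110 kg/m³
  sample G: σ_y = 45.80 MPa, ρ = 2365 kg/m³
  sample B: σ_y = 182.0 MPa, ρ = 8554 kg/m³
  sample F: σ_y = 577.0 MPa, ρ = 1635 kg/m³
  sample A: σ_y = 144.0 MPa, ρ = 7277 kg/m³
  sample F: M = 42.4×10⁻³
  sample U: M = 17.2×10⁻³
  sample G: M = 5.41×10⁻³
  sample A: M = 3.78×10⁻³
  sample B: M = 3.75×10⁻³
The maximum is for sample F.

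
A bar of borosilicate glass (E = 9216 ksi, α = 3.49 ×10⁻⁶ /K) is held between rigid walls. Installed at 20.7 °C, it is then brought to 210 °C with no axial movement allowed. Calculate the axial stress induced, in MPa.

42.0 MPa

E = 9216 ksi = 63.54 GPa.
ΔT = 189.3 K. Constrained thermal stress σ = E·α·ΔT = 63.54×10³ MPa × 3.49×10⁻⁶ × 189.3 = 42.0 MPa (compressive).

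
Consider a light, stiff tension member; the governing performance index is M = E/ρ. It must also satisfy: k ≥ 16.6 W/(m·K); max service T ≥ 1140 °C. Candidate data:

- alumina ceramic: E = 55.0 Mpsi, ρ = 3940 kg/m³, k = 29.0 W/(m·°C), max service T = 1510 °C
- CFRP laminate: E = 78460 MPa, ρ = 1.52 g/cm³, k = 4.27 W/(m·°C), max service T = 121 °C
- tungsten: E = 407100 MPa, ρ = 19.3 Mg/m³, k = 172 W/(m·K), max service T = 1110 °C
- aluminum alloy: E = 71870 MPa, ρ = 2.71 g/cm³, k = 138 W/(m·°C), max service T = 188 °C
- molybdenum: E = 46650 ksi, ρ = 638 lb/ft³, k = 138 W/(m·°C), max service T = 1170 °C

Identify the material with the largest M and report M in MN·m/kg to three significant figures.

Screen on constraints: k ≥ 16.6 W/(m·K); max service T ≥ 1140 °C. Survivors: alumina ceramic, molybdenum.
Normalizing units and computing the index:
  alumina ceramic: E = 379.2 GPa, ρ = 3940 kg/m³
  molybdenum: E = 321.6 GPa, ρ = 10220 kg/m³
  alumina ceramic: M = 96.2 MN·m/kg
  molybdenum: M = 31.5 MN·m/kg
Alumina ceramic has the largest M.

alumina ceramic, M = 96.2 MN·m/kg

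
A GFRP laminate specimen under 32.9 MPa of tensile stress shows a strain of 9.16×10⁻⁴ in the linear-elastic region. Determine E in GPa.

35.9 GPa

E = σ/ε = 32.9 MPa / 9.16×10⁻⁴ = 35920 MPa = 35.9 GPa.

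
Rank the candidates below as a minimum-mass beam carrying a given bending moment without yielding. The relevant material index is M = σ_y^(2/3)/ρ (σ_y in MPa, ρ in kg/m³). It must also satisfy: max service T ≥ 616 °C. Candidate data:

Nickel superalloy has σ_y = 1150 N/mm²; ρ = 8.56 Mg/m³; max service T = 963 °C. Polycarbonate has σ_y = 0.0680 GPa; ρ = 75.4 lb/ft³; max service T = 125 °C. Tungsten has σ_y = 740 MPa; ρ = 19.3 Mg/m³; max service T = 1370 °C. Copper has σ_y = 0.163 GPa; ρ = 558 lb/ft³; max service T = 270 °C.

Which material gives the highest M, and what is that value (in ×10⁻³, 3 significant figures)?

nickel superalloy, M = 12.8×10⁻³

Screen on constraints: max service T ≥ 616 °C. Survivors: nickel superalloy, tungsten.
After converting to SI:
  nickel superalloy: σ_y = 1150 MPa, ρ = 8560 kg/m³
  tungsten: σ_y = 740.0 MPa, ρ = 19300 kg/m³
  nickel superalloy: M = 12.8×10⁻³
  tungsten: M = 4.24×10⁻³
Nickel superalloy has the largest M.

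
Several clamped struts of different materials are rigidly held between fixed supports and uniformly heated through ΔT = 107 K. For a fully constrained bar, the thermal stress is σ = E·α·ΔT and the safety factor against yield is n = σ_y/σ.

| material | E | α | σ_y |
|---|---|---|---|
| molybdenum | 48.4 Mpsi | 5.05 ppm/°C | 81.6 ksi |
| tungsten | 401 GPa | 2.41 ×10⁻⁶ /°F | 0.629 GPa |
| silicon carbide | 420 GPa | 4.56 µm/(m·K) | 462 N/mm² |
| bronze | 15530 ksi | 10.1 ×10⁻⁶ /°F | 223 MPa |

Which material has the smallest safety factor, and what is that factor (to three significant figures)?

bronze, n = 1.07

Per material, after unit conversion:
  molybdenum: E = 333.7, α = 5.05, σ_y = 562.6 → σ = 180 MPa, n = 3.12
  tungsten: E = 401.0, α = 4.34, σ_y = 629.0 → σ = 186 MPa, n = 3.38
  silicon carbide: E = 420.0, α = 4.56, σ_y = 462.0 → σ = 205 MPa, n = 2.25
  bronze: E = 107.1, α = 18.2, σ_y = 223.0 → σ = 208 MPa, n = 1.07
Bronze has the lowest safety factor, n = 1.07.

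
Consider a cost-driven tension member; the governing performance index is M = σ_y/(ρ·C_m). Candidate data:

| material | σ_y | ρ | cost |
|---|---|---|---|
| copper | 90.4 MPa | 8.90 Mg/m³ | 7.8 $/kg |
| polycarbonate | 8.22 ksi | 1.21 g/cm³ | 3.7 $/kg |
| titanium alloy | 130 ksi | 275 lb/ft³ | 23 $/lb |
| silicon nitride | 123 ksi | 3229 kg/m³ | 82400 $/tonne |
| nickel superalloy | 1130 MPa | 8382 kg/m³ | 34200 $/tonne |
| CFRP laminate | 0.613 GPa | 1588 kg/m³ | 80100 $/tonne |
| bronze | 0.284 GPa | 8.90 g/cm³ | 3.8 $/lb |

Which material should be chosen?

polycarbonate

Convert each candidate to consistent units, then evaluate M:
  copper: σ_y = 90.40 MPa, ρ = 8900 kg/m³, cost = 7.800 $/kg
  polycarbonate: σ_y = 56.67 MPa, ρ = 1210 kg/m³, cost = 3.700 $/kg
  titanium alloy: σ_y = 896.3 MPa, ρ = 4405 kg/m³, cost = 50.71 $/kg
  silicon nitride: σ_y = 848.1 MPa, ρ = 3229 kg/m³, cost = 82.40 $/kg
  nickel superalloy: σ_y = 1130 MPa, ρ = 8382 kg/m³, cost = 34.20 $/kg
  CFRP laminate: σ_y = 613.0 MPa, ρ = 1588 kg/m³, cost = 80.10 $/kg
  bronze: σ_y = 284.0 MPa, ρ = 8900 kg/m³, cost = 8.377 $/kg
  polycarbonate: M = 12.7 kN·m per $
  CFRP laminate: M = 4.82 kN·m per $
  titanium alloy: M = 4.01 kN·m per $
  nickel superalloy: M = 3.94 kN·m per $
  bronze: M = 3.81 kN·m per $
  silicon nitride: M = 3.19 kN·m per $
  copper: M = 1.30 kN·m per $
The maximum is for polycarbonate.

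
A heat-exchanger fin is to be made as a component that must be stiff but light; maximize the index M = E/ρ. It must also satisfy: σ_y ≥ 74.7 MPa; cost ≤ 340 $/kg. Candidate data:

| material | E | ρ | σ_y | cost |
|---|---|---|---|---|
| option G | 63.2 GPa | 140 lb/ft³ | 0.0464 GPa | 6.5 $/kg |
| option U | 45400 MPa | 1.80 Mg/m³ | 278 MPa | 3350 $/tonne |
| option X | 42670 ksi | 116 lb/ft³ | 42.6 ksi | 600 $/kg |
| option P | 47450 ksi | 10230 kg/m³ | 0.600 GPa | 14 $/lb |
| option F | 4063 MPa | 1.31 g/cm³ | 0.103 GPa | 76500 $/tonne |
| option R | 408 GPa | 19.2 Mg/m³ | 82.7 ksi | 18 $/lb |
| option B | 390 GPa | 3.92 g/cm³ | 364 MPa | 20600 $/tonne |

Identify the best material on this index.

Screen on constraints: σ_y ≥ 74.7 MPa; cost ≤ 340 $/kg. Survivors: option U, option P, option F, option R, option B.
In SI units:
  option U: E = 45.40 GPa, ρ = 1800 kg/m³
  option P: E = 327.2 GPa, ρ = 10230 kg/m³
  option F: E = 4.063 GPa, ρ = 1310 kg/m³
  option R: E = 408.0 GPa, ρ = 19200 kg/m³
  option B: E = 390.0 GPa, ρ = 3920 kg/m³
  option B: M = 99.5 MN·m/kg
  option P: M = 32.0 MN·m/kg
  option U: M = 25.2 MN·m/kg
  option R: M = 21.2 MN·m/kg
  option F: M = 3.10 MN·m/kg
Option B has the largest M.

option B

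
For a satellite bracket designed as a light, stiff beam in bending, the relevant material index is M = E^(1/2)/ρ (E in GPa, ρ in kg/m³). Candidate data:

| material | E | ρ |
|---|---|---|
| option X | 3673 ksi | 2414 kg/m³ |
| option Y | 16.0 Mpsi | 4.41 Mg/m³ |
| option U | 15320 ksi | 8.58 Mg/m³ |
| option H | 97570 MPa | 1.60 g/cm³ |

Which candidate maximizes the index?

option H

Convert each candidate to consistent units, then evaluate M:
  option X: E = 25.32 GPa, ρ = 2414 kg/m³
  option Y: E = 110.3 GPa, ρ = 4410 kg/m³
  option U: E = 105.6 GPa, ρ = 8580 kg/m³
  option H: E = 97.57 GPa, ρ = 1600 kg/m³
  option H: M = 6.17×10⁻³
  option Y: M = 2.38×10⁻³
  option X: M = 2.08×10⁻³
  option U: M = 1.20×10⁻³
Option H ranks first.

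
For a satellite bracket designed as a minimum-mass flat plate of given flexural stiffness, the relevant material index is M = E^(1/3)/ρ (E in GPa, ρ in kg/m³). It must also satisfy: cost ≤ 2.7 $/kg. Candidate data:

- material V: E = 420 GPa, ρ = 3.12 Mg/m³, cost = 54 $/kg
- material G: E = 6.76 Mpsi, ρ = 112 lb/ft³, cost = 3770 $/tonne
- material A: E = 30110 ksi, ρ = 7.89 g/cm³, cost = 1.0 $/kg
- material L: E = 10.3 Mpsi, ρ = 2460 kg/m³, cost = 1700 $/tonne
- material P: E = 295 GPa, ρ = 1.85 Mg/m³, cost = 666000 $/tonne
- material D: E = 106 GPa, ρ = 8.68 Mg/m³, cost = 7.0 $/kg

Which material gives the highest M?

material L

Screen on constraints: cost ≤ 2.7 $/kg. Survivors: material A, material L.
Normalizing units and computing the index:
  material A: E = 207.6 GPa, ρ = 7890 kg/m³
  material L: E = 71.02 GPa, ρ = 2460 kg/m³
  material L: M = 1.68×10⁻³
  material A: M = 0.750×10⁻³
Material L ranks first.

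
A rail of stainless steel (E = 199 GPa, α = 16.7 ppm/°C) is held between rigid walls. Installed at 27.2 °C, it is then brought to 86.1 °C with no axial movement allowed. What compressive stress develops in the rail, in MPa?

ΔT = 58.90 K. Constrained thermal stress σ = E·α·ΔT = 199.0×10³ MPa × 16.7×10⁻⁶ × 58.90 = 196 MPa (compressive).

196 MPa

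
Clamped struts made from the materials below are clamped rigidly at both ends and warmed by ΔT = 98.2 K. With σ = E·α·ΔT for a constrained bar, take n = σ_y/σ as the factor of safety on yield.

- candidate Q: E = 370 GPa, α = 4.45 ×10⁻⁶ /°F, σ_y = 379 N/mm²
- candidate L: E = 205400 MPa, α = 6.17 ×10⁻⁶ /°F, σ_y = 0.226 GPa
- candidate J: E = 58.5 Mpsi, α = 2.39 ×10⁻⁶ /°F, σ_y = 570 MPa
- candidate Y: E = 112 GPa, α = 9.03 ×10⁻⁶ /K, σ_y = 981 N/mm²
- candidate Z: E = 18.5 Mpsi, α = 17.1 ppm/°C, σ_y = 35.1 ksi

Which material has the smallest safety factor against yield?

candidate L

In consistent units (E in GPa, α in ×10⁻⁶/K, σ_y in MPa):
  candidate Q: E = 370.0, α = 8.01, σ_y = 379.0 → σ = 291 MPa, n = 1.30
  candidate L: E = 205.4, α = 11.1, σ_y = 226.0 → σ = 224 MPa, n = 1.01
  candidate J: E = 403.3, α = 4.30, σ_y = 570.0 → σ = 170 MPa, n = 3.35
  candidate Y: E = 112.0, α = 9.03, σ_y = 981.0 → σ = 99.3 MPa, n = 9.88
  candidate Z: E = 127.6, α = 17.1, σ_y = 242.0 → σ = 214 MPa, n = 1.13
Candidate L has the lowest safety factor, n = 1.01.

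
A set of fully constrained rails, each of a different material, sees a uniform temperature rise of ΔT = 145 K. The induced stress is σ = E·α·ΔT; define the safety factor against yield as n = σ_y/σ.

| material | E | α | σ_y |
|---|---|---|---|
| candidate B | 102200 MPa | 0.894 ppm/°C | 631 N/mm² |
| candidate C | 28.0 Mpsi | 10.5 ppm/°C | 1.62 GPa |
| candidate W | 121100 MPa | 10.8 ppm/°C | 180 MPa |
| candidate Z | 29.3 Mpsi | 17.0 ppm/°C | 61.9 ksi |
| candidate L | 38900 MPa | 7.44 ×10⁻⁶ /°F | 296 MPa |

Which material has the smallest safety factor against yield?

In consistent units (E in GPa, α in ×10⁻⁶/K, σ_y in MPa):
  candidate B: E = 102.2, α = 0.894, σ_y = 631.0 → σ = 13.2 MPa, n = 47.6
  candidate C: E = 193.1, α = 10.5, σ_y = 1620 → σ = 294 MPa, n = 5.51
  candidate W: E = 121.1, α = 10.8, σ_y = 180.0 → σ = 190 MPa, n = 0.949
  candidate Z: E = 202.0, α = 17.0, σ_y = 426.8 → σ = 498 MPa, n = 0.857
  candidate L: E = 38.90, α = 13.4, σ_y = 296.0 → σ = 75.5 MPa, n = 3.92
The minimum is candidate Z at n = 0.857.

candidate Z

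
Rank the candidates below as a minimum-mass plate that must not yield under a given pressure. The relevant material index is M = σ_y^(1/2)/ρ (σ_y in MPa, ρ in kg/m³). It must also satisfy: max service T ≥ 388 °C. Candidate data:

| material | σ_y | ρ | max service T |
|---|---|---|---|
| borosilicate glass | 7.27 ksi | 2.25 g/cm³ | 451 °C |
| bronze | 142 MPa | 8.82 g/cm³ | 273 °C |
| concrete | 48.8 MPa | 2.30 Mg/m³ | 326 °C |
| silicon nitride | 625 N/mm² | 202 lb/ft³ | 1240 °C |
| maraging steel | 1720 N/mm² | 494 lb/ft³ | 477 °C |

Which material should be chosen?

silicon nitride

Screen on constraints: max service T ≥ 388 °C. Survivors: borosilicate glass, silicon nitride, maraging steel.
In SI units:
  borosilicate glass: σ_y = 50.12 MPa, ρ = 2250 kg/m³
  silicon nitride: σ_y = 625.0 MPa, ρ = 3236 kg/m³
  maraging steel: σ_y = 1720 MPa, ρ = 7913 kg/m³
  silicon nitride: M = 7.73×10⁻³
  maraging steel: M = 5.24×10⁻³
  borosilicate glass: M = 3.15×10⁻³
Silicon nitride ranks first.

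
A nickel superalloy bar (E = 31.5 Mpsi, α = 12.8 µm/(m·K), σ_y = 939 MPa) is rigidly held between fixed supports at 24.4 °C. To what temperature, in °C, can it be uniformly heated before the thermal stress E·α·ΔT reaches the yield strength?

362 °C

E = 31.5 Mpsi = 217.2 GPa.
E·α·ΔT = 939.0 MPa ⇒ ΔT = 939.0 / (217.2×10³ × 12.8×10⁻⁶) = 337.8 K.
T = 24.4 + 337.8 = 362.2 °C.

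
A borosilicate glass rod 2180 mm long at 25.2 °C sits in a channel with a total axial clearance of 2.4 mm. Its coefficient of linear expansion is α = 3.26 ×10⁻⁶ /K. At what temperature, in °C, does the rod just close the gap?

363 °C

α·L₀·ΔT = 2.4 mm ⇒ ΔT = 2.4 / (3.26×10⁻⁶ × 2180.0) = 337.7 K.
T = 25.2 + 337.7 = 362.9 °C.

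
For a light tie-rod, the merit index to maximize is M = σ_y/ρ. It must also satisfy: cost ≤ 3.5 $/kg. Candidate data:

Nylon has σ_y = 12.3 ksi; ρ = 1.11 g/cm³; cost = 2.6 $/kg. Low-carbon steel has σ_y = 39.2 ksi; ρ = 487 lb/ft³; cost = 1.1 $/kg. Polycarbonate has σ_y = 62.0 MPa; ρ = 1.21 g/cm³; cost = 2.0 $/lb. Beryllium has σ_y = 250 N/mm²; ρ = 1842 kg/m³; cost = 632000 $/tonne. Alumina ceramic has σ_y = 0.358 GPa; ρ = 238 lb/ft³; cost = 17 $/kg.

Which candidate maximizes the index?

nylon

Screen on constraints: cost ≤ 3.5 $/kg. Survivors: nylon, low-carbon steel.
Normalizing units and computing the index:
  nylon: σ_y = 84.81 MPa, ρ = 1110 kg/m³
  low-carbon steel: σ_y = 270.3 MPa, ρ = 7801 kg/m³
  nylon: M = 76.4 kN·m/kg
  low-carbon steel: M = 34.6 kN·m/kg
Highest index: nylon.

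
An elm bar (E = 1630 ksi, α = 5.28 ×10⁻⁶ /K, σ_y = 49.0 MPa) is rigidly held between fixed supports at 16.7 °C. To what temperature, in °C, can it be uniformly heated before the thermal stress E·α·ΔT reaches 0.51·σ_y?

E = 1630 ksi = 11.24 GPa.
E·α·ΔT = 24.99 MPa ⇒ ΔT = 24.99 / (11.24×10³ × 5.28×10⁻⁶) = 421.1 K.
T = 16.7 + 421.1 = 437.8 °C.

438 °C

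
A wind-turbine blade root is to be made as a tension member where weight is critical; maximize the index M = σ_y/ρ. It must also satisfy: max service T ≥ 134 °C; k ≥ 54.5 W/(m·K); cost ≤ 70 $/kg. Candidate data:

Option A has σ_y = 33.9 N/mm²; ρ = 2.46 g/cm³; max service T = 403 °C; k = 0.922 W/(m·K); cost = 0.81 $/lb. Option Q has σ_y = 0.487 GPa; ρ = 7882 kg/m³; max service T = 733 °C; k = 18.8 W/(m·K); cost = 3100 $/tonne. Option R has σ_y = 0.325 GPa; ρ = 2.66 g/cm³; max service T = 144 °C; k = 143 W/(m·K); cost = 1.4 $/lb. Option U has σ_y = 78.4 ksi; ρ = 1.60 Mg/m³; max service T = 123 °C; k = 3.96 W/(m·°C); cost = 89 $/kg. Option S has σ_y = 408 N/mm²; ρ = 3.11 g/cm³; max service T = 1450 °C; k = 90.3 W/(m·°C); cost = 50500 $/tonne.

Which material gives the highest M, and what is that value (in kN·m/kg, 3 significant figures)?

option S, M = 131 kN·m/kg

Screen on constraints: max service T ≥ 134 °C; k ≥ 54.5 W/(m·K); cost ≤ 70 $/kg. Survivors: option R, option S.
In SI units:
  option R: σ_y = 325.0 MPa, ρ = 2660 kg/m³
  option S: σ_y = 408.0 MPa, ρ = 3110 kg/m³
  option S: M = 131 kN·m/kg
  option R: M = 122 kN·m/kg
The maximum is for option S.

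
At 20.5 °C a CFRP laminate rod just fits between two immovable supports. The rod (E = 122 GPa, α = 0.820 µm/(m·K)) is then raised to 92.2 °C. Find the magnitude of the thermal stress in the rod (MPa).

ΔT = 71.70 K. Constrained thermal stress σ = E·α·ΔT = 122.0×10³ MPa × 0.820×10⁻⁶ × 71.70 = 7.17 MPa (compressive).

7.17 MPa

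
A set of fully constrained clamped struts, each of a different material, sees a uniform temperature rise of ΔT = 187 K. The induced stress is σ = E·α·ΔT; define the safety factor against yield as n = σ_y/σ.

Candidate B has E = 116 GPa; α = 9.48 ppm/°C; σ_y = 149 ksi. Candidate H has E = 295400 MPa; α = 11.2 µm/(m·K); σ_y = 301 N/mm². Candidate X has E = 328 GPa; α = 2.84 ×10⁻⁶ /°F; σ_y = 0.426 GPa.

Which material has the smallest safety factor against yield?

candidate H

With everything in SI (GPa, ×10⁻⁶/K, MPa):
  candidate B: E = 116.0, α = 9.48, σ_y = 1027 → σ = 206 MPa, n = 5.00
  candidate H: E = 295.4, α = 11.2, σ_y = 301.0 → σ = 619 MPa, n = 0.487
  candidate X: E = 328.0, α = 5.11, σ_y = 426.0 → σ = 314 MPa, n = 1.36
Smallest n: candidate H with n = 0.487.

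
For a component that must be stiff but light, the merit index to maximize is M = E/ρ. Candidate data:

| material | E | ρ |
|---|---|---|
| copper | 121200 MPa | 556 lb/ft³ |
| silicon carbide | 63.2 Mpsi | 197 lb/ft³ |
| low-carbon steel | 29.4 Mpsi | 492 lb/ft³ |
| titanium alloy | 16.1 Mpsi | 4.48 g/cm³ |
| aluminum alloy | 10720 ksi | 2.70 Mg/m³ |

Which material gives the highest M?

Normalizing units and computing the index:
  copper: E = 121.2 GPa, ρ = 8906 kg/m³
  silicon carbide: E = 435.7 GPa, ρ = 3156 kg/m³
  low-carbon steel: E = 202.7 GPa, ρ = 7881 kg/m³
  titanium alloy: E = 111.0 GPa, ρ = 4480 kg/m³
  aluminum alloy: E = 73.91 GPa, ρ = 2700 kg/m³
  silicon carbide: M = 138 MN·m/kg
  aluminum alloy: M = 27.4 MN·m/kg
  low-carbon steel: M = 25.7 MN·m/kg
  titanium alloy: M = 24.8 MN·m/kg
  copper: M = 13.6 MN·m/kg
Silicon carbide has the largest M.

silicon carbide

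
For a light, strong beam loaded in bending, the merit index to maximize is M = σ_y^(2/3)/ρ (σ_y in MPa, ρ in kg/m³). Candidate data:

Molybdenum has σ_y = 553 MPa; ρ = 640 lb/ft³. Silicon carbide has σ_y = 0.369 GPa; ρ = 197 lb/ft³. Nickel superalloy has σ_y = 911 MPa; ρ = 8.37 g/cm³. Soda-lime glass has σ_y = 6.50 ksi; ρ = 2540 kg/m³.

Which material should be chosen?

After converting to SI:
  molybdenum: σ_y = 553.0 MPa, ρ = 10250 kg/m³
  silicon carbide: σ_y = 369.0 MPa, ρ = 3156 kg/m³
  nickel superalloy: σ_y = 911.0 MPa, ρ = 8370 kg/m³
  soda-lime glass: σ_y = 44.82 MPa, ρ = 2540 kg/m³
  silicon carbide: M = 16.3×10⁻³
  nickel superalloy: M = 11.2×10⁻³
  molybdenum: M = 6.57×10⁻³
  soda-lime glass: M = 4.97×10⁻³
Silicon carbide ranks first.

silicon carbide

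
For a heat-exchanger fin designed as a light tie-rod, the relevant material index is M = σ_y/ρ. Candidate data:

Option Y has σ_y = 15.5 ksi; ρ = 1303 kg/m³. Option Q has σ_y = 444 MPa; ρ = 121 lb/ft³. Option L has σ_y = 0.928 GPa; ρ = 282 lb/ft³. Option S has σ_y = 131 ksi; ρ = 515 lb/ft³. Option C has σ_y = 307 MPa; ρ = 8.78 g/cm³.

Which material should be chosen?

Normalizing units and computing the index:
  option Y: σ_y = 106.9 MPa, ρ = 1303 kg/m³
  option Q: σ_y = 444.0 MPa, ρ = 1938 kg/m³
  option L: σ_y = 928.0 MPa, ρ = 4517 kg/m³
  option S: σ_y = 903.2 MPa, ρ = 8250 kg/m³
  option C: σ_y = 307.0 MPa, ρ = 8780 kg/m³
  option Q: M = 229 kN·m/kg
  option L: M = 205 kN·m/kg
  option S: M = 109 kN·m/kg
  option Y: M = 82.0 kN·m/kg
  option C: M = 35.0 kN·m/kg
Highest index: option Q.

option Q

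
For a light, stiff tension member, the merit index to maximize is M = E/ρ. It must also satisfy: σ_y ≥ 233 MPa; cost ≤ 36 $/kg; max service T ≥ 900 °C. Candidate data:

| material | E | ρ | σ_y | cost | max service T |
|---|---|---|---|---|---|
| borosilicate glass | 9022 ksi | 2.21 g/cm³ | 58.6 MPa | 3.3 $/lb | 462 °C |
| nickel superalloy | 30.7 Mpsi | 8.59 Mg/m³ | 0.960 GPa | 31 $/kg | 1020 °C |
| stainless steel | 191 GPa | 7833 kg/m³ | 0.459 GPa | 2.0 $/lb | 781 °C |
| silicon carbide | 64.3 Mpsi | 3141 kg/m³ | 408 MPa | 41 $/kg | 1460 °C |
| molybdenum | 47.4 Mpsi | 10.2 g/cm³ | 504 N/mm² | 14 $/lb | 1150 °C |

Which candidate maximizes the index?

Screen on constraints: σ_y ≥ 233 MPa; cost ≤ 36 $/kg; max service T ≥ 900 °C. Survivors: nickel superalloy, molybdenum.
Normalizing units and computing the index:
  nickel superalloy: E = 211.7 GPa, ρ = 8590 kg/m³
  molybdenum: E = 326.8 GPa, ρ = 10200 kg/m³
  molybdenum: M = 32.0 MN·m/kg
  nickel superalloy: M = 24.6 MN·m/kg
Molybdenum has the largest M.

molybdenum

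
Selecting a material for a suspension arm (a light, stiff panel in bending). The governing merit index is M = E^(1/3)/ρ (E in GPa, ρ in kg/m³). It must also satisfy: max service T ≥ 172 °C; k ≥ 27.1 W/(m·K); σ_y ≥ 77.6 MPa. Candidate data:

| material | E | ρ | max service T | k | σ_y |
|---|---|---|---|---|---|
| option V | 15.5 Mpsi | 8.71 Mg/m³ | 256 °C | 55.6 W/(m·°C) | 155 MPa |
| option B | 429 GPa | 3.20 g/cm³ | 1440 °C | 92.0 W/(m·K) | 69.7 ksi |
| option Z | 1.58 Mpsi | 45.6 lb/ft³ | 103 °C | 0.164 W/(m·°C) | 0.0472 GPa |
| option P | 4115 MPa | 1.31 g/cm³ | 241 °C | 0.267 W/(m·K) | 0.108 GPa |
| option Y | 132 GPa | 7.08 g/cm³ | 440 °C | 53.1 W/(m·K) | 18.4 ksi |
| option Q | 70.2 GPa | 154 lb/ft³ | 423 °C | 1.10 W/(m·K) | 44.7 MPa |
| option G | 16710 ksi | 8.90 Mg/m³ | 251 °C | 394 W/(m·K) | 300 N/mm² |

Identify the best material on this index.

option B

Screen on constraints: max service T ≥ 172 °C; k ≥ 27.1 W/(m·K); σ_y ≥ 77.6 MPa. Survivors: option V, option B, option Y, option G.
Putting every candidate on a common basis:
  option V: E = 106.9 GPa, ρ = 8710 kg/m³
  option B: E = 429.0 GPa, ρ = 3200 kg/m³
  option Y: E = 132.0 GPa, ρ = 7080 kg/m³
  option G: E = 115.2 GPa, ρ = 8900 kg/m³
  option B: M = 2.36×10⁻³
  option Y: M = 0.719×10⁻³
  option G: M = 0.547×10⁻³
  option V: M = 0.545×10⁻³
The maximum is for option B.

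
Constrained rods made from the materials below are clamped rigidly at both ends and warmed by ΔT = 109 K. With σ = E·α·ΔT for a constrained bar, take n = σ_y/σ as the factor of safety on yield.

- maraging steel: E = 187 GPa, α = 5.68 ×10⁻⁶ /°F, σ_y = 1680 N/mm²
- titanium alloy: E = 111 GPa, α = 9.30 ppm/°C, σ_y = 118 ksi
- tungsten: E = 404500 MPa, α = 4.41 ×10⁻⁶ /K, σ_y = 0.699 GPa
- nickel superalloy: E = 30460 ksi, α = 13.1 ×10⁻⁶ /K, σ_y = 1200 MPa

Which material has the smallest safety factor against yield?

Per material, after unit conversion:
  maraging steel: E = 187.0, α = 10.2, σ_y = 1680 → σ = 208 MPa, n = 8.06
  titanium alloy: E = 111.0, α = 9.30, σ_y = 813.6 → σ = 113 MPa, n = 7.23
  tungsten: E = 404.5, α = 4.41, σ_y = 699.0 → σ = 194 MPa, n = 3.59
  nickel superalloy: E = 210.0, α = 13.1, σ_y = 1200 → σ = 300 MPa, n = 4.00
Smallest n: tungsten with n = 3.59.

tungsten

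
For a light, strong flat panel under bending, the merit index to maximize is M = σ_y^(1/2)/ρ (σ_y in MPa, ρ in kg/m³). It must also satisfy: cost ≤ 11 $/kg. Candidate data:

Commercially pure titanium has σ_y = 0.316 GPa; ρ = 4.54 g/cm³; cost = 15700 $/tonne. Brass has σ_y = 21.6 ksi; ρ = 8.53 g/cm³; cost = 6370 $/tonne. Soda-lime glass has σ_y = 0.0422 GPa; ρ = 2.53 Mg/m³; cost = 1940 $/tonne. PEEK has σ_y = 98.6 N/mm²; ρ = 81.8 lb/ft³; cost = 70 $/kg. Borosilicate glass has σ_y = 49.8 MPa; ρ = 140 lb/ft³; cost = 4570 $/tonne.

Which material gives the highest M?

borosilicate glass

Screen on constraints: cost ≤ 11 $/kg. Survivors: brass, soda-lime glass, borosilicate glass.
Normalizing units and computing the index:
  brass: σ_y = 148.9 MPa, ρ = 8530 kg/m³
  soda-lime glass: σ_y = 42.20 MPa, ρ = 2530 kg/m³
  borosilicate glass: σ_y = 49.80 MPa, ρ = 2243 kg/m³
  borosilicate glass: M = 3.15×10⁻³
  soda-lime glass: M = 2.57×10⁻³
  brass: M = 1.43×10⁻³
Borosilicate glass ranks first.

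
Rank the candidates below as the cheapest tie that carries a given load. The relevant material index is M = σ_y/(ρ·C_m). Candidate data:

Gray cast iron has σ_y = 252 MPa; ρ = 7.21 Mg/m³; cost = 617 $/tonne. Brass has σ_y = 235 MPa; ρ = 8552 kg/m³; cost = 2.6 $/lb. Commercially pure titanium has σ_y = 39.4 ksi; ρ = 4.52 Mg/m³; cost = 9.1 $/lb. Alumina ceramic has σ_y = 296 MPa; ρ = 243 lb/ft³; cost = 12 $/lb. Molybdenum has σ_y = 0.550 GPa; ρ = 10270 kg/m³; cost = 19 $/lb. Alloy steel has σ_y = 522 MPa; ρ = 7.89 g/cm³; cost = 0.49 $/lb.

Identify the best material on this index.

After converting to SI:
  gray cast iron: σ_y = 252.0 MPa, ρ = 7210 kg/m³, cost = 0.6170 $/kg
  brass: σ_y = 235.0 MPa, ρ = 8552 kg/m³, cost = 5.732 $/kg
  commercially pure titanium: σ_y = 271.7 MPa, ρ = 4520 kg/m³, cost = 20.06 $/kg
  alumina ceramic: σ_y = 296.0 MPa, ρ = 3892 kg/m³, cost = 26.46 $/kg
  molybdenum: σ_y = 550.0 MPa, ρ = 10270 kg/m³, cost = 41.89 $/kg
  alloy steel: σ_y = 522.0 MPa, ρ = 7890 kg/m³, cost = 1.080 $/kg
  alloy steel: M = 61.2 kN·m per $
  gray cast iron: M = 56.6 kN·m per $
  brass: M = 4.79 kN·m per $
  commercially pure titanium: M = 3.00 kN·m per $
  alumina ceramic: M = 2.87 kN·m per $
  molybdenum: M = 1.28 kN·m per $
Alloy steel has the largest M.

alloy steel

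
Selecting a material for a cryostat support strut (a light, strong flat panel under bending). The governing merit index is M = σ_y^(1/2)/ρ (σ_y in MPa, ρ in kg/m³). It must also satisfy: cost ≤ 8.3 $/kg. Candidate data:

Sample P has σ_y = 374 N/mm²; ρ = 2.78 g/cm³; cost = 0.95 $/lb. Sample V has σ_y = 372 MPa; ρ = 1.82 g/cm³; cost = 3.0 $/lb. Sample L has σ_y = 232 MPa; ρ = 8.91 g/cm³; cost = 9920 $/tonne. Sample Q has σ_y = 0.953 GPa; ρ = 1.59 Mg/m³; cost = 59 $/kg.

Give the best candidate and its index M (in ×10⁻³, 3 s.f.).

Screen on constraints: cost ≤ 8.3 $/kg. Survivors: sample P, sample V.
Normalizing units and computing the index:
  sample P: σ_y = 374.0 MPa, ρ = 2780 kg/m³
  sample V: σ_y = 372.0 MPa, ρ = 1820 kg/m³
  sample V: M = 10.6×10⁻³
  sample P: M = 6.96×10⁻³
Highest index: sample V.

sample V, M = 10.6×10⁻³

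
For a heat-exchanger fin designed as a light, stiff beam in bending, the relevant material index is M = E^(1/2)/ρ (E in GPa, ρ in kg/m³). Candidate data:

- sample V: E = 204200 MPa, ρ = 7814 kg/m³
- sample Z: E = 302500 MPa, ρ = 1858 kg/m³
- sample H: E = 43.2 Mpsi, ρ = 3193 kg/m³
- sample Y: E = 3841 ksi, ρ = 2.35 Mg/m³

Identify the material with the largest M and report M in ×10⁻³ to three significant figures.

sample Z, M = 9.36×10⁻³

Putting every candidate on a common basis:
  sample V: E = 204.2 GPa, ρ = 7814 kg/m³
  sample Z: E = 302.5 GPa, ρ = 1858 kg/m³
  sample H: E = 297.9 GPa, ρ = 3193 kg/m³
  sample Y: E = 26.48 GPa, ρ = 2350 kg/m³
  sample Z: M = 9.36×10⁻³
  sample H: M = 5.41×10⁻³
  sample Y: M = 2.19×10⁻³
  sample V: M = 1.83×10⁻³
The maximum is for sample Z.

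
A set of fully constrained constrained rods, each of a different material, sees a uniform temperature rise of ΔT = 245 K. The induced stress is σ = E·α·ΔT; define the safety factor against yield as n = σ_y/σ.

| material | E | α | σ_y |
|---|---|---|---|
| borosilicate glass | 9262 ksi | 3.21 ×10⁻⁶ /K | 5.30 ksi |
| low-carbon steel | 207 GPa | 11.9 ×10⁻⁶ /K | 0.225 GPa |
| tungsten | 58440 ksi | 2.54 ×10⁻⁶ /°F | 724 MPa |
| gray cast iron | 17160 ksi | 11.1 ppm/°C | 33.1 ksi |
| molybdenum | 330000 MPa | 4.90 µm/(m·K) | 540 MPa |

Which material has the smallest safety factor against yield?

low-carbon steel

Per material, after unit conversion:
  borosilicate glass: E = 63.86, α = 3.21, σ_y = 36.54 → σ = 50.2 MPa, n = 0.728
  low-carbon steel: E = 207.0, α = 11.9, σ_y = 225.0 → σ = 604 MPa, n = 0.373
  tungsten: E = 402.9, α = 4.57, σ_y = 724.0 → σ = 451 MPa, n = 1.60
  gray cast iron: E = 118.3, α = 11.1, σ_y = 228.2 → σ = 322 MPa, n = 0.709
  molybdenum: E = 330.0, α = 4.90, σ_y = 540.0 → σ = 396 MPa, n = 1.36
Smallest n: low-carbon steel with n = 0.373.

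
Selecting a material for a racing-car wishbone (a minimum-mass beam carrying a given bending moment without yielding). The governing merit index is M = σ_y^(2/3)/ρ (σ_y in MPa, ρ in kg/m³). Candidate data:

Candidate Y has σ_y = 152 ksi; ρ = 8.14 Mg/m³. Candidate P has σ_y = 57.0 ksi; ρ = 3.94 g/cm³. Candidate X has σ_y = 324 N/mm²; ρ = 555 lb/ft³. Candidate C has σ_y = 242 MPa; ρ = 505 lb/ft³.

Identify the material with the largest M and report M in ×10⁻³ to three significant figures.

candidate P, M = 13.6×10⁻³

After converting to SI:
  candidate Y: σ_y = 1048 MPa, ρ = 8140 kg/m³
  candidate P: σ_y = 393.0 MPa, ρ = 3940 kg/m³
  candidate X: σ_y = 324.0 MPa, ρ = 8890 kg/m³
  candidate C: σ_y = 242.0 MPa, ρ = 8089 kg/m³
  candidate P: M = 13.6×10⁻³
  candidate Y: M = 12.7×10⁻³
  candidate X: M = 5.31×10⁻³
  candidate C: M = 4.80×10⁻³
Highest index: candidate P.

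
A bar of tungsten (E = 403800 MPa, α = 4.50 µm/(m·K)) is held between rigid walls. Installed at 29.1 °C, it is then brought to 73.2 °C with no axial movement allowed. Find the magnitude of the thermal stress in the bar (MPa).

80.1 MPa

E = 403800 MPa = 403.8 GPa.
ΔT = 44.10 K. Constrained thermal stress σ = E·α·ΔT = 403.8×10³ MPa × 4.50×10⁻⁶ × 44.10 = 80.1 MPa (compressive).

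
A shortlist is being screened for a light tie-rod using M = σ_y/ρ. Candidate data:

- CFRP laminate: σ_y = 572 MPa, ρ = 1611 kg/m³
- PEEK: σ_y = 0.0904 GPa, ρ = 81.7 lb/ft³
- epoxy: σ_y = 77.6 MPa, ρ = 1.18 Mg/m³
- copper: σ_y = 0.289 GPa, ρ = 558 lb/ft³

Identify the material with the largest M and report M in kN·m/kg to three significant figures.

In SI units:
  CFRP laminate: σ_y = 572.0 MPa, ρ = 1611 kg/m³
  PEEK: σ_y = 90.40 MPa, ρ = 1309 kg/m³
  epoxy: σ_y = 77.60 MPa, ρ = 1180 kg/m³
  copper: σ_y = 289.0 MPa, ρ = 8938 kg/m³
  CFRP laminate: M = 355 kN·m/kg
  PEEK: M = 69.1 kN·m/kg
  epoxy: M = 65.8 kN·m/kg
  copper: M = 32.3 kN·m/kg
The maximum is for CFRP laminate.

CFRP laminate, M = 355 kN·m/kg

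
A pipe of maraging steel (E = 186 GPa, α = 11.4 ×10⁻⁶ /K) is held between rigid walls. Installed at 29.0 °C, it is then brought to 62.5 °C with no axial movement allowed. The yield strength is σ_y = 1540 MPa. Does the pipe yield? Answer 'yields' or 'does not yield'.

does not yield

ΔT = 33.50 K. Constrained thermal stress σ = E·α·ΔT = 186.0×10³ MPa × 11.4×10⁻⁶ × 33.50 = 71.0 MPa (compressive).
Compare to σ_y = 1540 MPa: σ < σ_y, so it does not yield.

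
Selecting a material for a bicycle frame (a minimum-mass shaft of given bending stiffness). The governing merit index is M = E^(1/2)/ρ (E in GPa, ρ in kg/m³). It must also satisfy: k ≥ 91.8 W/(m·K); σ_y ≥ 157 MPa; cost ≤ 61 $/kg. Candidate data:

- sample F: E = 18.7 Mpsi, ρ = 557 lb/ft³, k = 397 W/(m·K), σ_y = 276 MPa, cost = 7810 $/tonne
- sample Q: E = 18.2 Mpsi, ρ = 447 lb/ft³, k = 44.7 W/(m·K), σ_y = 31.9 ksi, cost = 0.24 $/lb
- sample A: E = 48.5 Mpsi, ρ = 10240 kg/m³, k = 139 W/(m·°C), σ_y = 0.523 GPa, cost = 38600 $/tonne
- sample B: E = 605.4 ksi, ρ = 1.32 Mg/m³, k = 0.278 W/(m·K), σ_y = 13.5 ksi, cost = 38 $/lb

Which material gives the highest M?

Screen on constraints: k ≥ 91.8 W/(m·K); σ_y ≥ 157 MPa; cost ≤ 61 $/kg. Survivors: sample F, sample A.
Putting every candidate on a common basis:
  sample F: E = 128.9 GPa, ρ = 8922 kg/m³
  sample A: E = 334.4 GPa, ρ = 10240 kg/m³
  sample A: M = 1.79×10⁻³
  sample F: M = 1.27×10⁻³
Highest index: sample A.

sample A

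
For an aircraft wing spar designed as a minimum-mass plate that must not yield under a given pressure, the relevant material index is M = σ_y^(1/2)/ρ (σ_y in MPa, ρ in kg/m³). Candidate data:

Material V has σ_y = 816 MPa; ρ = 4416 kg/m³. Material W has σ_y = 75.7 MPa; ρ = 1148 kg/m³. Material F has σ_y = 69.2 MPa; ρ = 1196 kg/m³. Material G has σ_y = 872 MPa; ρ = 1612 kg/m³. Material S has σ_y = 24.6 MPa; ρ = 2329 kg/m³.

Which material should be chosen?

Computing M directly (units already consistent):
  material G: M = 18.3×10⁻³
  material W: M = 7.58×10⁻³
  material F: M = 6.96×10⁻³
  material V: M = 6.47×10⁻³
  material S: M = 2.13×10⁻³
Material G has the largest M.

material G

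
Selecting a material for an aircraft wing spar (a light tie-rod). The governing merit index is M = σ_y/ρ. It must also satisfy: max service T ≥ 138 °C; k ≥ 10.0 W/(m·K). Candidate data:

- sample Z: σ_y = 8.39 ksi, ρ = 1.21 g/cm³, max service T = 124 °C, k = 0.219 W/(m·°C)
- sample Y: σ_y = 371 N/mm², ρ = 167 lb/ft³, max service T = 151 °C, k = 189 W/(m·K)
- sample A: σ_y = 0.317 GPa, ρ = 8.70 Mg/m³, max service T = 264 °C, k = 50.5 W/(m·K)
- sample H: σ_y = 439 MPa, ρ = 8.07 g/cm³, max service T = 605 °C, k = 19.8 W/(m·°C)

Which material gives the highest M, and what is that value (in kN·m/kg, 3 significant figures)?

Screen on constraints: max service T ≥ 138 °C; k ≥ 10.0 W/(m·K). Survivors: sample Y, sample A, sample H.
Normalizing units and computing the index:
  sample Y: σ_y = 371.0 MPa, ρ = 2675 kg/m³
  sample A: σ_y = 317.0 MPa, ρ = 8700 kg/m³
  sample H: σ_y = 439.0 MPa, ρ = 8070 kg/m³
  sample Y: M = 139 kN·m/kg
  sample H: M = 54.4 kN·m/kg
  sample A: M = 36.4 kN·m/kg
Sample Y has the largest M.

sample Y, M = 139 kN·m/kg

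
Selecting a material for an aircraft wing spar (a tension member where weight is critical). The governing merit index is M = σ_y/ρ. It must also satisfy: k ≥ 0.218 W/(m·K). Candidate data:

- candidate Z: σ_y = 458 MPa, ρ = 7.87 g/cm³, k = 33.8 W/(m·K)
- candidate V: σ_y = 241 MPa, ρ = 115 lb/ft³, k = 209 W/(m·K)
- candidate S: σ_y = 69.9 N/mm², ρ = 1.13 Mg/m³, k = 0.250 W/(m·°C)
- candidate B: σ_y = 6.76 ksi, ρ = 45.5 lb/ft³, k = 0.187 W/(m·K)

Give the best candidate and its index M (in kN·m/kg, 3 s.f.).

candidate V, M = 131 kN·m/kg

Screen on constraints: k ≥ 0.218 W/(m·K). Survivors: candidate Z, candidate V, candidate S.
After converting to SI:
  candidate Z: σ_y = 458.0 MPa, ρ = 7870 kg/m³
  candidate V: σ_y = 241.0 MPa, ρ = 1842 kg/m³
  candidate S: σ_y = 69.90 MPa, ρ = 1130 kg/m³
  candidate V: M = 131 kN·m/kg
  candidate S: M = 61.9 kN·m/kg
  candidate Z: M = 58.2 kN·m/kg
Highest index: candidate V.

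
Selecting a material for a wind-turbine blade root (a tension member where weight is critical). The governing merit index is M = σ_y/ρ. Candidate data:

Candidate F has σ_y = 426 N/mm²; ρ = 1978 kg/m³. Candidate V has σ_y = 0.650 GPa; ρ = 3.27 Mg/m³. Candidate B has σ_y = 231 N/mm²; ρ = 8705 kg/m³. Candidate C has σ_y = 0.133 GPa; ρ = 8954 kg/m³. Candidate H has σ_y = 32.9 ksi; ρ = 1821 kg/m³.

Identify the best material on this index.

Putting every candidate on a common basis:
  candidate F: σ_y = 426.0 MPa, ρ = 1978 kg/m³
  candidate V: σ_y = 650.0 MPa, ρ = 3270 kg/m³
  candidate B: σ_y = 231.0 MPa, ρ = 8705 kg/m³
  candidate C: σ_y = 133.0 MPa, ρ = 8954 kg/m³
  candidate H: σ_y = 226.8 MPa, ρ = 1821 kg/m³
  candidate F: M = 215 kN·m/kg
  candidate V: M = 199 kN·m/kg
  candidate H: M = 125 kN·m/kg
  candidate B: M = 26.5 kN·m/kg
  candidate C: M = 14.9 kN·m/kg
Candidate F ranks first.

candidate F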